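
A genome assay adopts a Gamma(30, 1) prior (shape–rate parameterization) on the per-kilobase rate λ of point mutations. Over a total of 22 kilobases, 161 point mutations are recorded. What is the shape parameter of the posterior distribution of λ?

191

Total count 161 over total exposure 22 kilobases.
Posterior: α' = 30 + 161 = 191, β' = 1 + 22 = 23.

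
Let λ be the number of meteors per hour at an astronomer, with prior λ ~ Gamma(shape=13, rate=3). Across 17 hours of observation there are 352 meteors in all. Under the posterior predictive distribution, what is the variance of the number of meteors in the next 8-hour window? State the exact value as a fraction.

Total count 352 over total exposure 17 hours.
The Gamma prior is conjugate for the Poisson rate, so λ | data ~ Gamma(13+352, 3+17) = Gamma(365, 20).
The posterior predictive for a window of length T is Negative Binomial with variance T·α'·(β'+T)/β'² = 8·365·28/400 = 1022/5.

1022/5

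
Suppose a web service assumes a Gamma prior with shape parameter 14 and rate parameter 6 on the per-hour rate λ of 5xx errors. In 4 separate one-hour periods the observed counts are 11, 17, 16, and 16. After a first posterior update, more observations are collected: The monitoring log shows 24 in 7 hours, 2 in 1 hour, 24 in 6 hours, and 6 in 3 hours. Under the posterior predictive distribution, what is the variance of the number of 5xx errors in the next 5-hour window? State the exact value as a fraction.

20800/729

Total count: 11 + 17 + 16 + 16 = 60.
Total exposure: 4 hours.
After the first batch: Gamma(14 + 60, 6 + 4) = Gamma(74, 10).
Total count: 24 + 2 + 24 + 6 = 56.
Total exposure: 7 + 1 + 6 + 3 = 17 hours.
After the second batch: Gamma(74 + 56, 10 + 17) = Gamma(130, 27).
The posterior predictive for a window of length T is Negative Binomial with variance T·α'·(β'+T)/β'² = 5·130·32/729 = 20800/729.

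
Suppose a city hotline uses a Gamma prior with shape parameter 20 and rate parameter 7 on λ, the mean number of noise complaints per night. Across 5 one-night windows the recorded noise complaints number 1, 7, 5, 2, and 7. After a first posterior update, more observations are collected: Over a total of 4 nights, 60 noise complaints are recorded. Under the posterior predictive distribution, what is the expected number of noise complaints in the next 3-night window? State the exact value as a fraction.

Total count: 1 + 7 + 5 + 2 + 7 = 22.
Total exposure: 5 nights.
After the first batch: Gamma(20 + 22, 7 + 5) = Gamma(42, 12).
Total count 60 over total exposure 4 nights.
After the second batch: Gamma(42 + 60, 12 + 4) = Gamma(102, 16).
Predictive mean over a 3-night window = T·E[λ|data] = 3·102/16 = 153/8.

153/8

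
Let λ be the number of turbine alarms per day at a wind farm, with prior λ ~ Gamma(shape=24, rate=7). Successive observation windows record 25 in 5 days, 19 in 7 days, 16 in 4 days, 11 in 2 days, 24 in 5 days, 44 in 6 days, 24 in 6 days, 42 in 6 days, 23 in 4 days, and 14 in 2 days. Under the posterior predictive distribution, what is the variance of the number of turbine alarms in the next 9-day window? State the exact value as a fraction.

Total count: 25 + 19 + 16 + 11 + 24 + 44 + 24 + 42 + 23 + 14 = 242.
Total exposure: 5 + 7 + 4 + 2 + 5 + 6 + 6 + 6 + 4 + 2 = 47 days.
The Gamma prior is conjugate for the Poisson rate, so λ | data ~ Gamma(24+242, 7+47) = Gamma(266, 54).
The posterior predictive for a window of length T is Negative Binomial with variance T·α'·(β'+T)/β'² = 9·266·63/2916 = 931/18.

931/18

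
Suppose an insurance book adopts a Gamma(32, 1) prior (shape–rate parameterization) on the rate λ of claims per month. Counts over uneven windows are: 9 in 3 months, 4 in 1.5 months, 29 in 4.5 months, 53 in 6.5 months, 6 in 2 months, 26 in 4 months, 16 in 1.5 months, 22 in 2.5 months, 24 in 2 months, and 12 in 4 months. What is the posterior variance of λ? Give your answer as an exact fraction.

Total count: 9 + 4 + 29 + 53 + 6 + 26 + 16 + 22 + 24 + 12 = 201.
Total exposure: 3 + 1.5 + 4.5 + 6.5 + 2 + 4 + 1.5 + 2.5 + 2 + 4 = 31.5 months.
Posterior: α' = 32 + 201 = 233, β' = 1 + 31.5 = 65/2.
Posterior variance = α'/β'² = 233/(4225/4) = 932/4225.

932/4225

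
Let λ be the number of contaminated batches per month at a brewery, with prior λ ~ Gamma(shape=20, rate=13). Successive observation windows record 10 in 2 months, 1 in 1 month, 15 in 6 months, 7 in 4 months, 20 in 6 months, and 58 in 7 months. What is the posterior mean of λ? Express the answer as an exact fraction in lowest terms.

131/39

Total count: 10 + 1 + 15 + 7 + 20 + 58 = 111.
Total exposure: 2 + 1 + 6 + 4 + 6 + 7 = 26 months.
Gamma(α, β) with Poisson data over total exposure Σt gives posterior Gamma(α+Σx, β+Σt) = Gamma(131, 39).
Posterior mean = α'/β' = 131/39.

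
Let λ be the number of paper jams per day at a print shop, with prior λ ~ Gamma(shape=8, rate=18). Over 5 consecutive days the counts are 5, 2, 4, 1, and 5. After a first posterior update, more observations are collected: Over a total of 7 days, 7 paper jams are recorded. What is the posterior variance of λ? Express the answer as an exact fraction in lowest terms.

Total count: 5 + 2 + 4 + 1 + 5 = 17.
Total exposure: 5 days.
After the first batch: Gamma(8 + 17, 18 + 5) = Gamma(25, 23).
Total count 7 over total exposure 7 days.
After the second batch: Gamma(25 + 7, 23 + 7) = Gamma(32, 30).
Posterior variance = α'/β'² = 32/900 = 8/225.

8/225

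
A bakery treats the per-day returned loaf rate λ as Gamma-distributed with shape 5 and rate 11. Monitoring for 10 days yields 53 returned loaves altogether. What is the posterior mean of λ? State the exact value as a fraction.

58/21

Total count 53 over total exposure 10 days.
By Gamma–Poisson conjugacy, the posterior is Gamma(α + Σx, β + Σt) = Gamma(5 + 53, 11 + 10) = Gamma(58, 21).
Posterior mean = α'/β' = 58/21.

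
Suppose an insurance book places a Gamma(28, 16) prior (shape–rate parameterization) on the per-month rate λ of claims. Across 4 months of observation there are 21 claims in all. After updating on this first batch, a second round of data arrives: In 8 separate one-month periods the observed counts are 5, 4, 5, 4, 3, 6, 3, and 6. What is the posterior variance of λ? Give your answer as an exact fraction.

85/784

Total count 21 over total exposure 4 months.
After the first batch: Gamma(28 + 21, 16 + 4) = Gamma(49, 20).
Total count: 5 + 4 + 5 + 4 + 3 + 6 + 3 + 6 = 36.
Total exposure: 8 months.
After the second batch: Gamma(49 + 36, 20 + 8) = Gamma(85, 28).
Posterior variance = α'/β'² = 85/784.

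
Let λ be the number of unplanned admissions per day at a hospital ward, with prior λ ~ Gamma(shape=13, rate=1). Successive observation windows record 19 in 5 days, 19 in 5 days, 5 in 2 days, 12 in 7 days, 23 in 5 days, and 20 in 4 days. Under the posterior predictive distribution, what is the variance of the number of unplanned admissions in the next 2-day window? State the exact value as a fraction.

Total count: 19 + 19 + 5 + 12 + 23 + 20 = 98.
Total exposure: 5 + 5 + 2 + 7 + 5 + 4 = 28 days.
Posterior: α' = 13 + 98 = 111, β' = 1 + 28 = 29.
The posterior predictive for a window of length T is Negative Binomial with variance T·α'·(β'+T)/β'² = 2·111·31/841 = 6882/841.

6882/841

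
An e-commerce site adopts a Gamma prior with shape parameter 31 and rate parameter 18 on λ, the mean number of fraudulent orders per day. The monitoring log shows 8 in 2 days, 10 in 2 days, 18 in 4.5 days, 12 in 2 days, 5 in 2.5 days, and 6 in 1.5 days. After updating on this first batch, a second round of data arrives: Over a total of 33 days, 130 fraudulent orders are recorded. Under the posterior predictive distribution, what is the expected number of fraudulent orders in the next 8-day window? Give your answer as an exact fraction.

Total count: 8 + 10 + 18 + 12 + 5 + 6 = 59.
Total exposure: 2 + 2 + 4.5 + 2 + 2.5 + 1.5 = 14.5 days.
After the first batch: Gamma(31 + 59, 18 + 14.5) = Gamma(90, 65/2).
Total count 130 over total exposure 33 days.
After the second batch: Gamma(90 + 130, 65/2 + 33) = Gamma(220, 131/2).
Predictive mean over an 8-day window = T·E[λ|data] = 8·220/(131/2) = 3520/131.

3520/131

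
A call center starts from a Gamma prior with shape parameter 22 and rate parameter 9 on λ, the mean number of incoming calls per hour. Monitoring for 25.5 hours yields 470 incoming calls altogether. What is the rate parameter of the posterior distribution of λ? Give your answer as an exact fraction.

69/2

Total count 470 over total exposure 25.5 hours.
Posterior: α' = 22 + 470 = 492, β' = 9 + 25.5 = 69/2.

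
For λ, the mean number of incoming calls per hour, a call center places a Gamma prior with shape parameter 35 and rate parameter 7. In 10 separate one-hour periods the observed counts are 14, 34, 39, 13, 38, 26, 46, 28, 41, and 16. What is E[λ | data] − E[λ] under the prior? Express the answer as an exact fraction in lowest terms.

245/17

Total count: 14 + 34 + 39 + 13 + 38 + 26 + 46 + 28 + 41 + 16 = 295.
Total exposure: 10 hours.
The Gamma prior is conjugate for the Poisson rate, so λ | data ~ Gamma(35+295, 7+10) = Gamma(330, 17).
Posterior mean = 330/17 = 330/17; prior mean = 35/7 = 5. Difference = 330/17 − 5 = 245/17.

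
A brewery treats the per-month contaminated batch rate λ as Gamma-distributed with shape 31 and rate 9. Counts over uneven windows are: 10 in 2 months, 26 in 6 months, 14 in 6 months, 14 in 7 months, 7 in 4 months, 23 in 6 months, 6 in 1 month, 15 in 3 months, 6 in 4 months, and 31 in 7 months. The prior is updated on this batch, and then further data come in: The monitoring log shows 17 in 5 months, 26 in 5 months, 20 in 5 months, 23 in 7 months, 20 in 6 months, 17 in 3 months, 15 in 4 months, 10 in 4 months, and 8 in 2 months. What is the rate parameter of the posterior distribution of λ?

Total count: 10 + 26 + 14 + 14 + 7 + 23 + 6 + 15 + 6 + 31 = 152.
Total exposure: 2 + 6 + 6 + 7 + 4 + 6 + 1 + 3 + 4 + 7 = 46 months.
After the first batch: Gamma(31 + 152, 9 + 46) = Gamma(183, 55).
Total count: 17 + 26 + 20 + 23 + 20 + 17 + 15 + 10 + 8 = 156.
Total exposure: 5 + 5 + 5 + 7 + 6 + 3 + 4 + 4 + 2 = 41 months.
After the second batch: Gamma(183 + 156, 55 + 41) = Gamma(339, 96).

96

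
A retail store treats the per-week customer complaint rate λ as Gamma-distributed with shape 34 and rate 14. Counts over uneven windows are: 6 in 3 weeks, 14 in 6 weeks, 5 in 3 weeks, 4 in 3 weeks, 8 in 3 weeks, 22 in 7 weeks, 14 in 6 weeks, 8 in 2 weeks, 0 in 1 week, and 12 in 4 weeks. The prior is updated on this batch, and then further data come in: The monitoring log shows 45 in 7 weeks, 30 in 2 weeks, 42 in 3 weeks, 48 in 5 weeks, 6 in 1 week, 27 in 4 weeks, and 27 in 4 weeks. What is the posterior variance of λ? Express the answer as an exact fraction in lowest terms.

Total count: 6 + 14 + 5 + 4 + 8 + 22 + 14 + 8 + 0 + 12 = 93.
Total exposure: 3 + 6 + 3 + 3 + 3 + 7 + 6 + 2 + 1 + 4 = 38 weeks.
After the first batch: Gamma(34 + 93, 14 + 38) = Gamma(127, 52).
Total count: 45 + 30 + 42 + 48 + 6 + 27 + 27 = 225.
Total exposure: 7 + 2 + 3 + 5 + 1 + 4 + 4 = 26 weeks.
After the second batch: Gamma(127 + 225, 52 + 26) = Gamma(352, 78).
Posterior variance = α'/β'² = 352/6084 = 88/1521.

88/1521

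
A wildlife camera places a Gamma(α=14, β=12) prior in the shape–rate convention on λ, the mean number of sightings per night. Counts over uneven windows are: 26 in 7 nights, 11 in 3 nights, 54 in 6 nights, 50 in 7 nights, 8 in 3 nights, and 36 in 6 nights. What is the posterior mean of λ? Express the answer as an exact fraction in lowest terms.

199/44

Total count: 26 + 11 + 54 + 50 + 8 + 36 = 185.
Total exposure: 7 + 3 + 6 + 7 + 3 + 6 = 32 nights.
By Gamma–Poisson conjugacy, the posterior is Gamma(α + Σx, β + Σt) = Gamma(14 + 185, 12 + 32) = Gamma(199, 44).
Posterior mean = α'/β' = 199/44.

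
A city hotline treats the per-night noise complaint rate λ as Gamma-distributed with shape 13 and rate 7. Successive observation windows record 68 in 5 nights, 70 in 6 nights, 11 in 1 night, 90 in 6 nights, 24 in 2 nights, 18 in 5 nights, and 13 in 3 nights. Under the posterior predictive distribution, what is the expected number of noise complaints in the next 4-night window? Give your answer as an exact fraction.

Total count: 68 + 70 + 11 + 90 + 24 + 18 + 13 = 294.
Total exposure: 5 + 6 + 1 + 6 + 2 + 5 + 3 = 28 nights.
Conjugate update: add total count to the shape and total exposure to the rate, giving Gamma(307, 35).
Predictive mean over a 4-night window = T·E[λ|data] = 4·307/35 = 1228/35.

1228/35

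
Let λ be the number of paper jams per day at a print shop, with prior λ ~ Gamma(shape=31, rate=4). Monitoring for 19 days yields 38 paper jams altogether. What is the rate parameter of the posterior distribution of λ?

23

Total count 38 over total exposure 19 days.
Posterior: α' = 31 + 38 = 69, β' = 4 + 19 = 23.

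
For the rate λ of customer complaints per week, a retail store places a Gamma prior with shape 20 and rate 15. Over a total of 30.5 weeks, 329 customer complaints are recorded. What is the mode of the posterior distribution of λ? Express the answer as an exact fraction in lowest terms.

696/91

Total count 329 over total exposure 30.5 weeks.
By Gamma–Poisson conjugacy, the posterior is Gamma(α + Σx, β + Σt) = Gamma(20 + 329, 15 + 30.5) = Gamma(349, 91/2).
Posterior mode = (α'−1)/β' = 348/(91/2) = 696/91.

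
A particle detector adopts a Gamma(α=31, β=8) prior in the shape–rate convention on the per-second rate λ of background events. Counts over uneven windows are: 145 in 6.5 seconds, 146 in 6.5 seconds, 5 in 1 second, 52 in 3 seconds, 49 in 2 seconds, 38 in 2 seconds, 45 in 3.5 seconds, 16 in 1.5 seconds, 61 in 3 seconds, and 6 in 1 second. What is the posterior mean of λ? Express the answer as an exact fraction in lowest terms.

297/19

Total count: 145 + 146 + 5 + 52 + 49 + 38 + 45 + 16 + 61 + 6 = 563.
Total exposure: 6.5 + 6.5 + 1 + 3 + 2 + 2 + 3.5 + 1.5 + 3 + 1 = 30 seconds.
Gamma(α, β) with Poisson data over total exposure Σt gives posterior Gamma(α+Σx, β+Σt) = Gamma(594, 38).
Posterior mean = α'/β' = 594/38 = 297/19.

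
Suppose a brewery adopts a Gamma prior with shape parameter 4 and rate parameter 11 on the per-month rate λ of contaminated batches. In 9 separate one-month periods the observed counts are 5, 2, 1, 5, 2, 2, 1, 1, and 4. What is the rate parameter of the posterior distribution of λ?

Total count: 5 + 2 + 1 + 5 + 2 + 2 + 1 + 1 + 4 = 23.
Total exposure: 9 months.
Conjugate update: add total count to the shape and total exposure to the rate, giving Gamma(27, 20).

20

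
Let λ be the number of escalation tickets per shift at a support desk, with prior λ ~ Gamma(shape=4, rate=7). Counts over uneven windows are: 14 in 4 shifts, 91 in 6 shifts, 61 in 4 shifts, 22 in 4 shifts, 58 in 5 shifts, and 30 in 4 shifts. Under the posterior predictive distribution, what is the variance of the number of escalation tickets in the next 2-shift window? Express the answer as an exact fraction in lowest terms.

5040/289

Total count: 14 + 91 + 61 + 22 + 58 + 30 = 276.
Total exposure: 4 + 6 + 4 + 4 + 5 + 4 = 27 shifts.
By Gamma–Poisson conjugacy, the posterior is Gamma(α + Σx, β + Σt) = Gamma(4 + 276, 7 + 27) = Gamma(280, 34).
The posterior predictive for a window of length T is Negative Binomial with variance T·α'·(β'+T)/β'² = 2·280·36/1156 = 5040/289.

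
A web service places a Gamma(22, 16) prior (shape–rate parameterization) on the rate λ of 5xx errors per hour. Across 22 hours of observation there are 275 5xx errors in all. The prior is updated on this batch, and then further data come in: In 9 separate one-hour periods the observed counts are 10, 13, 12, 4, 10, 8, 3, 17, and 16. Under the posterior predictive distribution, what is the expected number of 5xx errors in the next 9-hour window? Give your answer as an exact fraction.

Total count 275 over total exposure 22 hours.
After the first batch: Gamma(22 + 275, 16 + 22) = Gamma(297, 38).
Total count: 10 + 13 + 12 + 4 + 10 + 8 + 3 + 17 + 16 = 93.
Total exposure: 9 hours.
After the second batch: Gamma(297 + 93, 38 + 9) = Gamma(390, 47).
Predictive mean over a 9-hour window = T·E[λ|data] = 9·390/47 = 3510/47.

3510/47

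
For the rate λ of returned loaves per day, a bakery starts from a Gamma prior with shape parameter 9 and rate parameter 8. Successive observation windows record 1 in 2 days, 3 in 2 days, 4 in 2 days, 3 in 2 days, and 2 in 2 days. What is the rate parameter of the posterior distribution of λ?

Total count: 1 + 3 + 4 + 3 + 2 = 13.
Total exposure: 2 + 2 + 2 + 2 + 2 = 10 days.
Posterior: α' = 9 + 13 = 22, β' = 8 + 10 = 18.

18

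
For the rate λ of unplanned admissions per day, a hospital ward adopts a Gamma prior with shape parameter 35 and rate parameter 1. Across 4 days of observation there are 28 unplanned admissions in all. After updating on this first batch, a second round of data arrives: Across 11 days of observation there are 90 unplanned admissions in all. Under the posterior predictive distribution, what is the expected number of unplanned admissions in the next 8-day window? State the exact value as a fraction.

153/2

Total count 28 over total exposure 4 days.
After the first batch: Gamma(35 + 28, 1 + 4) = Gamma(63, 5).
Total count 90 over total exposure 11 days.
After the second batch: Gamma(63 + 90, 5 + 11) = Gamma(153, 16).
Predictive mean over an 8-day window = T·E[λ|data] = 8·153/16 = 153/2.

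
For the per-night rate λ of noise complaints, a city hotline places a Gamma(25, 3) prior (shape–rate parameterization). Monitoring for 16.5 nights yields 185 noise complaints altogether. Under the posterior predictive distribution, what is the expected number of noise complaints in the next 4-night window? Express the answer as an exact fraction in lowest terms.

Total count 185 over total exposure 16.5 nights.
Gamma(α, β) with Poisson data over total exposure Σt gives posterior Gamma(α+Σx, β+Σt) = Gamma(210, 39/2).
Predictive mean over a 4-night window = T·E[λ|data] = 4·210/(39/2) = 560/13.

560/13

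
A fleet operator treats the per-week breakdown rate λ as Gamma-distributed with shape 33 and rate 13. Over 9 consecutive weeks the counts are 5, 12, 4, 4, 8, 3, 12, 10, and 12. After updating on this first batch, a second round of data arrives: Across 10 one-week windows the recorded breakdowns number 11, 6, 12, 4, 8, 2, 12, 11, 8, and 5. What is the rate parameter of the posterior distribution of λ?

32

Total count: 5 + 12 + 4 + 4 + 8 + 3 + 12 + 10 + 12 = 70.
Total exposure: 9 weeks.
After the first batch: Gamma(33 + 70, 13 + 9) = Gamma(103, 22).
Total count: 11 + 6 + 12 + 4 + 8 + 2 + 12 + 11 + 8 + 5 = 79.
Total exposure: 10 weeks.
After the second batch: Gamma(103 + 79, 22 + 10) = Gamma(182, 32).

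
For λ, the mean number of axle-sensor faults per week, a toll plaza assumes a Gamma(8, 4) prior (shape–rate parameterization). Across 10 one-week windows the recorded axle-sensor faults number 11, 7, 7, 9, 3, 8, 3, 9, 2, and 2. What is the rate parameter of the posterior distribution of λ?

Total count: 11 + 7 + 7 + 9 + 3 + 8 + 3 + 9 + 2 + 2 = 61.
Total exposure: 10 weeks.
The Gamma prior is conjugate for the Poisson rate, so λ | data ~ Gamma(8+61, 4+10) = Gamma(69, 14).

14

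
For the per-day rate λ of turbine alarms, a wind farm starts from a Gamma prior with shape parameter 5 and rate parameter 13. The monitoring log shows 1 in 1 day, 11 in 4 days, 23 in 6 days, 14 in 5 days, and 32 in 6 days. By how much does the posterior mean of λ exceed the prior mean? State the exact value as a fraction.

Total count: 1 + 11 + 23 + 14 + 32 = 81.
Total exposure: 1 + 4 + 6 + 5 + 6 = 22 days.
Conjugate update: add total count to the shape and total exposure to the rate, giving Gamma(86, 35).
Posterior mean = 86/35 = 86/35; prior mean = 5/13 = 5/13. Difference = 86/35 − 5/13 = 943/455.

943/455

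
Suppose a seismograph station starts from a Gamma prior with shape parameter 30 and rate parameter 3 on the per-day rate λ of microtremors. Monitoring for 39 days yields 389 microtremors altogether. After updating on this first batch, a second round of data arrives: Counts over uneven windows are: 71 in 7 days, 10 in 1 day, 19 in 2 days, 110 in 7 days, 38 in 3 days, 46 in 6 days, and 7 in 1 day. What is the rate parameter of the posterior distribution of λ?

69

Total count 389 over total exposure 39 days.
After the first batch: Gamma(30 + 389, 3 + 39) = Gamma(419, 42).
Total count: 71 + 10 + 19 + 110 + 38 + 46 + 7 = 301.
Total exposure: 7 + 1 + 2 + 7 + 3 + 6 + 1 = 27 days.
After the second batch: Gamma(419 + 301, 42 + 27) = Gamma(720, 69).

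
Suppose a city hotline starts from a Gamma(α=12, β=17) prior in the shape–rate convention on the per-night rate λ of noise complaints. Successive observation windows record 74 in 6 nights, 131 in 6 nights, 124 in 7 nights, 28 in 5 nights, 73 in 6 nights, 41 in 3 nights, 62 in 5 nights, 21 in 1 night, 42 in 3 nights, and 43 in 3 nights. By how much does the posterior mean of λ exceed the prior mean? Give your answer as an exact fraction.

333/34

Total count: 74 + 131 + 124 + 28 + 73 + 41 + 62 + 21 + 42 + 43 = 639.
Total exposure: 6 + 6 + 7 + 5 + 6 + 3 + 5 + 1 + 3 + 3 = 45 nights.
Posterior: α' = 12 + 639 = 651, β' = 17 + 45 = 62.
Posterior mean = 651/62 = 21/2; prior mean = 12/17 = 12/17. Difference = 21/2 − 12/17 = 333/34.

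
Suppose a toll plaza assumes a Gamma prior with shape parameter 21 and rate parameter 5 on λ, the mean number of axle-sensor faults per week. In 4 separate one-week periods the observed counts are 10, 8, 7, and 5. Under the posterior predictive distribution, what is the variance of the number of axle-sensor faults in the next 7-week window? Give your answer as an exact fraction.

Total count: 10 + 8 + 7 + 5 = 30.
Total exposure: 4 weeks.
Gamma(α, β) with Poisson data over total exposure Σt gives posterior Gamma(α+Σx, β+Σt) = Gamma(51, 9).
The posterior predictive for a window of length T is Negative Binomial with variance T·α'·(β'+T)/β'² = 7·51·16/81 = 1904/27.

1904/27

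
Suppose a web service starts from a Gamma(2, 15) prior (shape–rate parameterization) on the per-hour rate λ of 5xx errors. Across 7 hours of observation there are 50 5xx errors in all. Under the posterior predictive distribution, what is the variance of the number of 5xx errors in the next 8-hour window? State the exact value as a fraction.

Total count 50 over total exposure 7 hours.
Gamma(α, β) with Poisson data over total exposure Σt gives posterior Gamma(α+Σx, β+Σt) = Gamma(52, 22).
The posterior predictive for a window of length T is Negative Binomial with variance T·α'·(β'+T)/β'² = 8·52·30/484 = 3120/121.

3120/121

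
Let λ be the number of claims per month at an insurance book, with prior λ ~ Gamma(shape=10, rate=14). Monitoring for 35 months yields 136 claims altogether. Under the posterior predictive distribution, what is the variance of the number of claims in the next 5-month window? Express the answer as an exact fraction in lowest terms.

39420/2401

Total count 136 over total exposure 35 months.
By Gamma–Poisson conjugacy, the posterior is Gamma(α + Σx, β + Σt) = Gamma(10 + 136, 14 + 35) = Gamma(146, 49).
The posterior predictive for a window of length T is Negative Binomial with variance T·α'·(β'+T)/β'² = 5·146·54/2401 = 39420/2401.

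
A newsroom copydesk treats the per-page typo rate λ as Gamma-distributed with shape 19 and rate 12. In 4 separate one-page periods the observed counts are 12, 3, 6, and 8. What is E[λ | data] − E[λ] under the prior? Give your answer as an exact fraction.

17/12

Total count: 12 + 3 + 6 + 8 = 29.
Total exposure: 4 pages.
By Gamma–Poisson conjugacy, the posterior is Gamma(α + Σx, β + Σt) = Gamma(19 + 29, 12 + 4) = Gamma(48, 16).
Posterior mean = 48/16 = 3; prior mean = 19/12 = 19/12. Difference = 3 − 19/12 = 17/12.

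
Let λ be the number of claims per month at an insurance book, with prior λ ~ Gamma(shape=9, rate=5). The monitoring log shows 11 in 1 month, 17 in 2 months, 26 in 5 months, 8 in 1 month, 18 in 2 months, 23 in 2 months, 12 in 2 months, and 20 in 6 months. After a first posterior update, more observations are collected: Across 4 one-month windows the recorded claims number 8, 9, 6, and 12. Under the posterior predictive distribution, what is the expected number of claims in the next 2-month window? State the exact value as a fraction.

Total count: 11 + 17 + 26 + 8 + 18 + 23 + 12 + 20 = 135.
Total exposure: 1 + 2 + 5 + 1 + 2 + 2 + 2 + 6 = 21 months.
After the first batch: Gamma(9 + 135, 5 + 21) = Gamma(144, 26).
Total count: 8 + 9 + 6 + 12 = 35.
Total exposure: 4 months.
After the second batch: Gamma(144 + 35, 26 + 4) = Gamma(179, 30).
Predictive mean over a 2-month window = T·E[λ|data] = 2·179/30 = 179/15.

179/15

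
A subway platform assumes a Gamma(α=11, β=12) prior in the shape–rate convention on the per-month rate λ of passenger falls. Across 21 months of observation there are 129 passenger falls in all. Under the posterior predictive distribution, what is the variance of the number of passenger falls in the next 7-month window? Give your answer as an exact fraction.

Total count 129 over total exposure 21 months.
Posterior: α' = 11 + 129 = 140, β' = 12 + 21 = 33.
The posterior predictive for a window of length T is Negative Binomial with variance T·α'·(β'+T)/β'² = 7·140·40/1089 = 39200/1089.

39200/1089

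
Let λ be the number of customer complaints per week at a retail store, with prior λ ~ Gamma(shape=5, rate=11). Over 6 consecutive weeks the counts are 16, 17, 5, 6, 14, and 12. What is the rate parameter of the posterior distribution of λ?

17

Total count: 16 + 17 + 5 + 6 + 14 + 12 = 70.
Total exposure: 6 weeks.
Posterior: α' = 5 + 70 = 75, β' = 11 + 6 = 17.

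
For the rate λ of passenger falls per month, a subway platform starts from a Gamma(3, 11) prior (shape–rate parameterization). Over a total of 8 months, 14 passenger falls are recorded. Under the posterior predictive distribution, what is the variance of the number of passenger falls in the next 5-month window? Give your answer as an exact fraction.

Total count 14 over total exposure 8 months.
Posterior: α' = 3 + 14 = 17, β' = 11 + 8 = 19.
The posterior predictive for a window of length T is Negative Binomial with variance T·α'·(β'+T)/β'² = 5·17·24/361 = 2040/361.

2040/361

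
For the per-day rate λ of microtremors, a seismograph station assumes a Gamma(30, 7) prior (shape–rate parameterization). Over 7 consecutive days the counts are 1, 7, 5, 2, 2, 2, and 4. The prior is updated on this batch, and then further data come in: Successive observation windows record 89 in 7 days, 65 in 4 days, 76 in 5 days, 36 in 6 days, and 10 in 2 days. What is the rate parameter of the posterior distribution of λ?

Total count: 1 + 7 + 5 + 2 + 2 + 2 + 4 = 23.
Total exposure: 7 days.
After the first batch: Gamma(30 + 23, 7 + 7) = Gamma(53, 14).
Total count: 89 + 65 + 76 + 36 + 10 = 276.
Total exposure: 7 + 4 + 5 + 6 + 2 = 24 days.
After the second batch: Gamma(53 + 276, 14 + 24) = Gamma(329, 38).

38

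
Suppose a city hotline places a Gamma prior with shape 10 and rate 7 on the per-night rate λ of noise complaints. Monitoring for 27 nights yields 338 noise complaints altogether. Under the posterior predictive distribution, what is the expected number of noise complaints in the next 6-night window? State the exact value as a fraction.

Total count 338 over total exposure 27 nights.
Posterior: α' = 10 + 338 = 348, β' = 7 + 27 = 34.
Predictive mean over a 6-night window = T·E[λ|data] = 6·348/34 = 1044/17.

1044/17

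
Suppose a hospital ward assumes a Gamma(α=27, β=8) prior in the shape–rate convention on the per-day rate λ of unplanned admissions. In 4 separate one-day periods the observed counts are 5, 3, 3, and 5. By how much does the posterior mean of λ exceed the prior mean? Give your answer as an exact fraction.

5/24

Total count: 5 + 3 + 3 + 5 = 16.
Total exposure: 4 days.
Gamma(α, β) with Poisson data over total exposure Σt gives posterior Gamma(α+Σx, β+Σt) = Gamma(43, 12).
Posterior mean = 43/12 = 43/12; prior mean = 27/8 = 27/8. Difference = 43/12 − 27/8 = 5/24.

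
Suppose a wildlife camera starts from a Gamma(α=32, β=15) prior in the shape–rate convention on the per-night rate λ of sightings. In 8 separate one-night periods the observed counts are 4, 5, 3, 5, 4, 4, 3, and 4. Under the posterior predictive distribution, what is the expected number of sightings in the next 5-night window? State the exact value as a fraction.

320/23

Total count: 4 + 5 + 3 + 5 + 4 + 4 + 3 + 4 = 32.
Total exposure: 8 nights.
By Gamma–Poisson conjugacy, the posterior is Gamma(α + Σx, β + Σt) = Gamma(32 + 32, 15 + 8) = Gamma(64, 23).
Predictive mean over a 5-night window = T·E[λ|data] = 5·64/23 = 320/23.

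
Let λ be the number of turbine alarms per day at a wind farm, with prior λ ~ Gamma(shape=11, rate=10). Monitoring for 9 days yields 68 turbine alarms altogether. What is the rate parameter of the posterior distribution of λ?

Total count 68 over total exposure 9 days.
Posterior: α' = 11 + 68 = 79, β' = 10 + 9 = 19.

19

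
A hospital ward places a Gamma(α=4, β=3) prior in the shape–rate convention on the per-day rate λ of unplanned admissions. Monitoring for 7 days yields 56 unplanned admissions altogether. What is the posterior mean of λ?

Total count 56 over total exposure 7 days.
Posterior: α' = 4 + 56 = 60, β' = 3 + 7 = 10.
Posterior mean = α'/β' = 60/10 = 6.

6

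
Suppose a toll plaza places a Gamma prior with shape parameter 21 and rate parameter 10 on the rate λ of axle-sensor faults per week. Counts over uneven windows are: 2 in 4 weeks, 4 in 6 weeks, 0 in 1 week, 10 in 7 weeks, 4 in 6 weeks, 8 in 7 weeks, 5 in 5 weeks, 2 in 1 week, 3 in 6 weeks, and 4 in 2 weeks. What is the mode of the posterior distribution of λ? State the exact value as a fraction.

62/55

Total count: 2 + 4 + 0 + 10 + 4 + 8 + 5 + 2 + 3 + 4 = 42.
Total exposure: 4 + 6 + 1 + 7 + 6 + 7 + 5 + 1 + 6 + 2 = 45 weeks.
By Gamma–Poisson conjugacy, the posterior is Gamma(α + Σx, β + Σt) = Gamma(21 + 42, 10 + 45) = Gamma(63, 55).
Posterior mode = (α'−1)/β' = 62/55.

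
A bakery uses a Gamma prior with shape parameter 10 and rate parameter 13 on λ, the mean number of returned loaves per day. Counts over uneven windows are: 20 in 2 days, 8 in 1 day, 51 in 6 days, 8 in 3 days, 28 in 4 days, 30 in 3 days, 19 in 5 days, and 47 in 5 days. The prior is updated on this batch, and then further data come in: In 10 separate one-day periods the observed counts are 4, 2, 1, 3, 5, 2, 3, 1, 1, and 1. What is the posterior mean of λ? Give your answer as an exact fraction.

61/13

Total count: 20 + 8 + 51 + 8 + 28 + 30 + 19 + 47 = 211.
Total exposure: 2 + 1 + 6 + 3 + 4 + 3 + 5 + 5 = 29 days.
After the first batch: Gamma(10 + 211, 13 + 29) = Gamma(221, 42).
Total count: 4 + 2 + 1 + 3 + 5 + 2 + 3 + 1 + 1 + 1 = 23.
Total exposure: 10 days.
After the second batch: Gamma(221 + 23, 42 + 10) = Gamma(244, 52).
Posterior mean = α'/β' = 244/52 = 61/13.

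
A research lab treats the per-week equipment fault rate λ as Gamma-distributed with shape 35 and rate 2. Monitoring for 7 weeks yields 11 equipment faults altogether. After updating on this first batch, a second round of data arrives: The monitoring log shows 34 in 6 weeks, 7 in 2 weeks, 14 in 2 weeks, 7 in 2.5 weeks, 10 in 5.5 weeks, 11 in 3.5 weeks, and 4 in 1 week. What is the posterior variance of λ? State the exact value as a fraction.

76/567

Total count 11 over total exposure 7 weeks.
After the first batch: Gamma(35 + 11, 2 + 7) = Gamma(46, 9).
Total count: 34 + 7 + 14 + 7 + 10 + 11 + 4 = 87.
Total exposure: 6 + 2 + 2 + 2.5 + 5.5 + 3.5 + 1 = 22.5 weeks.
After the second batch: Gamma(46 + 87, 9 + 22.5) = Gamma(133, 63/2).
Posterior variance = α'/β'² = 133/(3969/4) = 76/567.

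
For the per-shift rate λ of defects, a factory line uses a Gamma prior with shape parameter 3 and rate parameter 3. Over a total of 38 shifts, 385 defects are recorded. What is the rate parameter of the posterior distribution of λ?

41

Total count 385 over total exposure 38 shifts.
The Gamma prior is conjugate for the Poisson rate, so λ | data ~ Gamma(3+385, 3+38) = Gamma(388, 41).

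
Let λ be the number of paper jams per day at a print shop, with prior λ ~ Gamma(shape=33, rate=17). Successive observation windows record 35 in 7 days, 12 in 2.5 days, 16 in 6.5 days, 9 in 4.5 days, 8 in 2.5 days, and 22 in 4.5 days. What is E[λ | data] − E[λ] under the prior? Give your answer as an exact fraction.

1653/1513

Total count: 35 + 12 + 16 + 9 + 8 + 22 = 102.
Total exposure: 7 + 2.5 + 6.5 + 4.5 + 2.5 + 4.5 = 27.5 days.
Posterior: α' = 33 + 102 = 135, β' = 17 + 27.5 = 89/2.
Posterior mean = 135/(89/2) = 270/89; prior mean = 33/17 = 33/17. Difference = 270/89 − 33/17 = 1653/1513.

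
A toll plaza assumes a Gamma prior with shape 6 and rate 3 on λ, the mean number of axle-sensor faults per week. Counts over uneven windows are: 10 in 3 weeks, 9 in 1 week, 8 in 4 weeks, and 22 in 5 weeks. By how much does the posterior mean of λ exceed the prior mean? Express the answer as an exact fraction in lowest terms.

23/16

Total count: 10 + 9 + 8 + 22 = 49.
Total exposure: 3 + 1 + 4 + 5 = 13 weeks.
Posterior: α' = 6 + 49 = 55, β' = 3 + 13 = 16.
Posterior mean = 55/16 = 55/16; prior mean = 6/3 = 2. Difference = 55/16 − 2 = 23/16.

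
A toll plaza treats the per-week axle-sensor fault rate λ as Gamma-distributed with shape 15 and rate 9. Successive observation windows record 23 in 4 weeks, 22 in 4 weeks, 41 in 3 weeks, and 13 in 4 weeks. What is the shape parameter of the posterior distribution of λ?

114

Total count: 23 + 22 + 41 + 13 = 99.
Total exposure: 4 + 4 + 3 + 4 = 15 weeks.
Gamma(α, β) with Poisson data over total exposure Σt gives posterior Gamma(α+Σx, β+Σt) = Gamma(114, 24).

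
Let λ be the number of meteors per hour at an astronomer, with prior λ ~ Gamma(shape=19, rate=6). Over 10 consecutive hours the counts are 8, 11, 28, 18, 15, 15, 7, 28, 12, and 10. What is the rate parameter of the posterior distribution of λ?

Total count: 8 + 11 + 28 + 18 + 15 + 15 + 7 + 28 + 12 + 10 = 152.
Total exposure: 10 hours.
Gamma(α, β) with Poisson data over total exposure Σt gives posterior Gamma(α+Σx, β+Σt) = Gamma(171, 16).

16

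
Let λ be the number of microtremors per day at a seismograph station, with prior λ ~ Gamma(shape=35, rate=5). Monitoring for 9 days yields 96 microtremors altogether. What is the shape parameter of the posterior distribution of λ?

131

Total count 96 over total exposure 9 days.
Gamma(α, β) with Poisson data over total exposure Σt gives posterior Gamma(α+Σx, β+Σt) = Gamma(131, 14).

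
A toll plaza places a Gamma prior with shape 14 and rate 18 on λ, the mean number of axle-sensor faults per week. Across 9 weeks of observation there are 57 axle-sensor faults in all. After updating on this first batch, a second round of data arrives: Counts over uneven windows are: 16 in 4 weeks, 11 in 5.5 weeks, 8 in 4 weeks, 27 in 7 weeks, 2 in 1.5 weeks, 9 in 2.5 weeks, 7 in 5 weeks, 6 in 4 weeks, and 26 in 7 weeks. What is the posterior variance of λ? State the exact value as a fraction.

244/6075

Total count 57 over total exposure 9 weeks.
After the first batch: Gamma(14 + 57, 18 + 9) = Gamma(71, 27).
Total count: 16 + 11 + 8 + 27 + 2 + 9 + 7 + 6 + 26 = 112.
Total exposure: 4 + 5.5 + 4 + 7 + 1.5 + 2.5 + 5 + 4 + 7 = 40.5 weeks.
After the second batch: Gamma(71 + 112, 27 + 40.5) = Gamma(183, 135/2).
Posterior variance = α'/β'² = 183/(18225/4) = 244/6075.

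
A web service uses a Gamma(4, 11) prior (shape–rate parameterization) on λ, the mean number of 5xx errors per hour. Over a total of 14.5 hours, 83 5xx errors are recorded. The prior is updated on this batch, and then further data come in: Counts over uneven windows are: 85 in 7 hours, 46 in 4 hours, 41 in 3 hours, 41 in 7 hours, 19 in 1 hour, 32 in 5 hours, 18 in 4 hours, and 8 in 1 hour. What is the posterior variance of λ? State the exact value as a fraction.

Total count 83 over total exposure 14.5 hours.
After the first batch: Gamma(4 + 83, 11 + 14.5) = Gamma(87, 51/2).
Total count: 85 + 46 + 41 + 41 + 19 + 32 + 18 + 8 = 290.
Total exposure: 7 + 4 + 3 + 7 + 1 + 5 + 4 + 1 = 32 hours.
After the second batch: Gamma(87 + 290, 51/2 + 32) = Gamma(377, 115/2).
Posterior variance = α'/β'² = 377/(13225/4) = 1508/13225.

1508/13225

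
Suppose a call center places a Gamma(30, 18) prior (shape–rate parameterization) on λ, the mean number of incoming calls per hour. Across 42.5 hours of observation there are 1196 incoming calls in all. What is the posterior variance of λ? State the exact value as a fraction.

Total count 1196 over total exposure 42.5 hours.
Gamma(α, β) with Poisson data over total exposure Σt gives posterior Gamma(α+Σx, β+Σt) = Gamma(1226, 121/2).
Posterior variance = α'/β'² = 1226/(14641/4) = 4904/14641.

4904/14641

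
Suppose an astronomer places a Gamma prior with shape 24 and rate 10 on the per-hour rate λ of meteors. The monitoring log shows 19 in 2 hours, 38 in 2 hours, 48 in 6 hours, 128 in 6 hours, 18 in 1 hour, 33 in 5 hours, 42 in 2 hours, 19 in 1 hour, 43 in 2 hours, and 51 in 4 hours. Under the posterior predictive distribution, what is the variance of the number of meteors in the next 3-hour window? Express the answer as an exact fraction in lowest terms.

Total count: 19 + 38 + 48 + 128 + 18 + 33 + 42 + 19 + 43 + 51 = 439.
Total exposure: 2 + 2 + 6 + 6 + 1 + 5 + 2 + 1 + 2 + 4 = 31 hours.
The Gamma prior is conjugate for the Poisson rate, so λ | data ~ Gamma(24+439, 10+31) = Gamma(463, 41).
The posterior predictive for a window of length T is Negative Binomial with variance T·α'·(β'+T)/β'² = 3·463·44/1681 = 61116/1681.

61116/1681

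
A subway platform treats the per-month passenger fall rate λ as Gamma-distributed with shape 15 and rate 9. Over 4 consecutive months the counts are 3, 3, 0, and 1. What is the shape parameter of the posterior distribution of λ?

22

Total count: 3 + 3 + 0 + 1 = 7.
Total exposure: 4 months.
The Gamma prior is conjugate for the Poisson rate, so λ | data ~ Gamma(15+7, 9+4) = Gamma(22, 13).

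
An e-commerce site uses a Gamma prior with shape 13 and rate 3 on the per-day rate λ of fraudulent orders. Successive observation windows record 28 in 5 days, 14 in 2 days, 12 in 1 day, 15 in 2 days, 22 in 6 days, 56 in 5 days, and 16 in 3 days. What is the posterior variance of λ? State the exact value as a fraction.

Total count: 28 + 14 + 12 + 15 + 22 + 56 + 16 = 163.
Total exposure: 5 + 2 + 1 + 2 + 6 + 5 + 3 = 24 days.
By Gamma–Poisson conjugacy, the posterior is Gamma(α + Σx, β + Σt) = Gamma(13 + 163, 3 + 24) = Gamma(176, 27).
Posterior variance = α'/β'² = 176/729.

176/729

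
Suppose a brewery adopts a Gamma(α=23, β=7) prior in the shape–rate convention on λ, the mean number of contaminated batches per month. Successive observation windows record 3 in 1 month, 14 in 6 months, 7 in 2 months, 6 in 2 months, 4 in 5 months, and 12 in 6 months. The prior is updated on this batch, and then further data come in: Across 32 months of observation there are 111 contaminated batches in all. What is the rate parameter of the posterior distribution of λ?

61

Total count: 3 + 14 + 7 + 6 + 4 + 12 = 46.
Total exposure: 1 + 6 + 2 + 2 + 5 + 6 = 22 months.
After the first batch: Gamma(23 + 46, 7 + 22) = Gamma(69, 29).
Total count 111 over total exposure 32 months.
After the second batch: Gamma(69 + 111, 29 + 32) = Gamma(180, 61).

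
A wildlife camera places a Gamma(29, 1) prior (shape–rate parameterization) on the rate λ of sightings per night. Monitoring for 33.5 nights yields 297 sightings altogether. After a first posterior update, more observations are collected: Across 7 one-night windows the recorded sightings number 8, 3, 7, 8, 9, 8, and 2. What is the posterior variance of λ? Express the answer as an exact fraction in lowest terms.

1484/6889

Total count 297 over total exposure 33.5 nights.
After the first batch: Gamma(29 + 297, 1 + 33.5) = Gamma(326, 69/2).
Total count: 8 + 3 + 7 + 8 + 9 + 8 + 2 = 45.
Total exposure: 7 nights.
After the second batch: Gamma(326 + 45, 69/2 + 7) = Gamma(371, 83/2).
Posterior variance = α'/β'² = 371/(6889/4) = 1484/6889.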